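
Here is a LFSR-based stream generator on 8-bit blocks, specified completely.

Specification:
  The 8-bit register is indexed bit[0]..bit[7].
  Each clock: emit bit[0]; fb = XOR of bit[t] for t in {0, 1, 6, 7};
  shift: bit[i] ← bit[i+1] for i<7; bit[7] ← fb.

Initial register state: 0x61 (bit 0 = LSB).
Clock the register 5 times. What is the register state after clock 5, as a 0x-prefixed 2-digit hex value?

0x83

reg_0 = 0x61
clock 1: out=1, reg = 0x30
clock 2: out=0, reg = 0x18
clock 3: out=0, reg = 0x0C
clock 4: out=0, reg = 0x06
clock 5: out=0, reg = 0x83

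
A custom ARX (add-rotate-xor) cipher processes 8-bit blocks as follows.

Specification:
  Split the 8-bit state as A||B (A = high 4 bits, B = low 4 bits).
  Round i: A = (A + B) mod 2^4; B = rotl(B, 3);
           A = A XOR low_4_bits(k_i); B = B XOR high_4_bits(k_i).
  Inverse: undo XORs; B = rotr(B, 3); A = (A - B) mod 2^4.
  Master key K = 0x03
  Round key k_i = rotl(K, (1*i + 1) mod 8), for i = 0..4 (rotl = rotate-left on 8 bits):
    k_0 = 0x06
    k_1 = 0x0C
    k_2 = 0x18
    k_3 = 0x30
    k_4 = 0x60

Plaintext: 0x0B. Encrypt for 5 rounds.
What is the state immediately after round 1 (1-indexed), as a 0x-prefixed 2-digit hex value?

s_0 = plaintext = 0x0B
s_1 = Round(s_0, k_0) = 0xDD
s_2 = Round(s_1, k_1) = 0x6E
s_3 = Round(s_2, k_2) = 0xC6
s_4 = Round(s_3, k_3) = 0x20
s_5 = Round(s_4, k_4) = 0x26

0xDD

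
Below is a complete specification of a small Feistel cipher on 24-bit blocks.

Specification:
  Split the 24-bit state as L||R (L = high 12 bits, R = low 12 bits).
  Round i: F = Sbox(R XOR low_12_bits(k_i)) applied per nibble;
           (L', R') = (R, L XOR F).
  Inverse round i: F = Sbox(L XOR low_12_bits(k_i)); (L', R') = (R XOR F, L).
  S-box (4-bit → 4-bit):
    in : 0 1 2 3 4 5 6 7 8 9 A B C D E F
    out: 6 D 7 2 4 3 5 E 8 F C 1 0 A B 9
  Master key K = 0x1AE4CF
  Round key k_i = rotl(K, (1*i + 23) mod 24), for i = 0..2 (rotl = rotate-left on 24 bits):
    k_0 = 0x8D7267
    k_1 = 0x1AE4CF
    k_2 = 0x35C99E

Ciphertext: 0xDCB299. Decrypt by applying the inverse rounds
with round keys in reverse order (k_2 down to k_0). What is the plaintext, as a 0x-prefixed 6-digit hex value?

s_0 = ciphertext = 0xDCB299
s_1 = InvRound(s_0, k_2) = 0x6AADCB
s_2 = InvRound(s_1, k_1) = 0xA986AA
s_3 = InvRound(s_2, k_0) = 0xE33A98

0xE33A98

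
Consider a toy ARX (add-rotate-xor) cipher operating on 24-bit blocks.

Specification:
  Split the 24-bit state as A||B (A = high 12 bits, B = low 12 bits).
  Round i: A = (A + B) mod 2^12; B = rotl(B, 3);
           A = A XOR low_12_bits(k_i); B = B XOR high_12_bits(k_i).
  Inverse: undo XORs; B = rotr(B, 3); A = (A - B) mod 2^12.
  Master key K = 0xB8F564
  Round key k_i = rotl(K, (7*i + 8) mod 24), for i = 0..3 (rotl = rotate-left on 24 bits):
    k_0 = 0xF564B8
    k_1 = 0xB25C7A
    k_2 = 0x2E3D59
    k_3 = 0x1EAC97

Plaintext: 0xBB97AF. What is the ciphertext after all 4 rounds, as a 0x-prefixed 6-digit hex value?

0xF875DA

s_0 = plaintext = 0xBB97AF
s_1 = Round(s_0, k_0) = 0x7D022D
s_2 = Round(s_1, k_1) = 0x587A4C
s_3 = Round(s_2, k_2) = 0x28A086
s_4 = Round(s_3, k_3) = 0xF875DA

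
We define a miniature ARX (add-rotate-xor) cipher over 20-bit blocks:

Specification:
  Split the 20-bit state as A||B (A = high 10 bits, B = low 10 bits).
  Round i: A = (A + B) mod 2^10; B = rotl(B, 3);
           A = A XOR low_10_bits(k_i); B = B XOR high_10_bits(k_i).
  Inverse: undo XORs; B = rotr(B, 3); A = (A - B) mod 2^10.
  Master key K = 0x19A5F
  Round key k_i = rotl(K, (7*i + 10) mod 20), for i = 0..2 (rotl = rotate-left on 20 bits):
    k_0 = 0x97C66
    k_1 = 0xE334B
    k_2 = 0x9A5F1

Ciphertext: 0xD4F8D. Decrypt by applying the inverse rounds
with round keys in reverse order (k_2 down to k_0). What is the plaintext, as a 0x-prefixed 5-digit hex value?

0x710CD

s_0 = ciphertext = 0xD4F8D
s_1 = InvRound(s_0, k_2) = 0x19A3C
s_2 = InvRound(s_1, k_1) = 0xBDC36
s_3 = InvRound(s_2, k_0) = 0x710CD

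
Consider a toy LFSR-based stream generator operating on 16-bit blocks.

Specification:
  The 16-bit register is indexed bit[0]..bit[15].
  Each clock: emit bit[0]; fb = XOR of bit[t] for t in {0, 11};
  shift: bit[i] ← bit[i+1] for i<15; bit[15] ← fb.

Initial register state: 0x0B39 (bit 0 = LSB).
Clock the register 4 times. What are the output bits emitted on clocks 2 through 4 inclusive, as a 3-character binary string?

reg_0 = 0x0B39
clock 1: out=1, reg = 0x059C
clock 2: out=0, reg = 0x02CE
clock 3: out=0, reg = 0x0167
clock 4: out=1, reg = 0x80B3

001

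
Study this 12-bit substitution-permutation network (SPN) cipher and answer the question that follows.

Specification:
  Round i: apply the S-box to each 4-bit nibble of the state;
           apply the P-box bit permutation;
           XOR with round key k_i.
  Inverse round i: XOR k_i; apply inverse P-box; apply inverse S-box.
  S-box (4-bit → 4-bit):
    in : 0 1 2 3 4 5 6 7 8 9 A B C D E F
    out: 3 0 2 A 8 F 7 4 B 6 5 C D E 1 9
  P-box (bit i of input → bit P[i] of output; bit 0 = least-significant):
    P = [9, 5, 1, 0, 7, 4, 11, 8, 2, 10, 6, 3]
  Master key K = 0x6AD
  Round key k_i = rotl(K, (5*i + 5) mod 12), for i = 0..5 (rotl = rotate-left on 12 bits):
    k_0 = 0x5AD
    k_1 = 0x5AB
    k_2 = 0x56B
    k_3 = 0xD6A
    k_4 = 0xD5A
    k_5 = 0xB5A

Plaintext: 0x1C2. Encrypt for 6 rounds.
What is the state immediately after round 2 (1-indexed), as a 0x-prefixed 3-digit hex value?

s_0 = plaintext = 0x1C2
s_1 = Round(s_0, k_0) = 0xC0D
s_2 = Round(s_1, k_1) = 0x554
s_3 = Round(s_2, k_2) = 0x8B6
s_4 = Round(s_3, k_3) = 0x244
s_5 = Round(s_4, k_4) = 0x85B
s_6 = Round(s_5, k_5) = 0x6C5

0x554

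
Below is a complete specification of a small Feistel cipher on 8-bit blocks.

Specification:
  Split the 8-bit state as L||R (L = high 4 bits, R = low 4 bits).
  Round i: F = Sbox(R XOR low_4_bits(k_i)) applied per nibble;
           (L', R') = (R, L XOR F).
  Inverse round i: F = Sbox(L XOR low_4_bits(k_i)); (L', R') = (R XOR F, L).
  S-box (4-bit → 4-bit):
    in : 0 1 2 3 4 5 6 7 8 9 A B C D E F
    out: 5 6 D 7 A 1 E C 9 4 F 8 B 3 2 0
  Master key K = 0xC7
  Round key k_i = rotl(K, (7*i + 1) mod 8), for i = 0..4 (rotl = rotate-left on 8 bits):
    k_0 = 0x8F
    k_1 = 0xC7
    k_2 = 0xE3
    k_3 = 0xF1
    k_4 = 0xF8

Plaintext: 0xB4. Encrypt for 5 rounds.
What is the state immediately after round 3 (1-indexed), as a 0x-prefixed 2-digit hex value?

0xE0

s_0 = plaintext = 0xB4
s_1 = Round(s_0, k_0) = 0x43
s_2 = Round(s_1, k_1) = 0x3E
s_3 = Round(s_2, k_2) = 0xE0
s_4 = Round(s_3, k_3) = 0x08
s_5 = Round(s_4, k_4) = 0x85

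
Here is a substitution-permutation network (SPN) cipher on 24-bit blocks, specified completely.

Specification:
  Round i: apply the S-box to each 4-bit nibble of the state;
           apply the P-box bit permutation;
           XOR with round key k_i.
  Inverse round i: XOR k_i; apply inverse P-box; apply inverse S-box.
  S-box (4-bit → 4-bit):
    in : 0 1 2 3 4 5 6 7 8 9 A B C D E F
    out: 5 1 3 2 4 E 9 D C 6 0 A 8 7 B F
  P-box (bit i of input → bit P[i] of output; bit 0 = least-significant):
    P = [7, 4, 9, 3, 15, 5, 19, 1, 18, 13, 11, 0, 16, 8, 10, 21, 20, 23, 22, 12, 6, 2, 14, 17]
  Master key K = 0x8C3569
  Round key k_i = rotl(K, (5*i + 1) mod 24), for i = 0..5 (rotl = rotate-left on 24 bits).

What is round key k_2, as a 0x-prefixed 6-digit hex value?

K = 0x8C3569
k_0 = rotl(K, (5*0+1) mod 24) = rotl(K, 1) = 0x186AD3
k_1 = rotl(K, (5*1+1) mod 24) = rotl(K, 6) = 0x0D5A63
k_2 = rotl(K, (5*2+1) mod 24) = rotl(K, 11) = 0xAB4C61

0xAB4C61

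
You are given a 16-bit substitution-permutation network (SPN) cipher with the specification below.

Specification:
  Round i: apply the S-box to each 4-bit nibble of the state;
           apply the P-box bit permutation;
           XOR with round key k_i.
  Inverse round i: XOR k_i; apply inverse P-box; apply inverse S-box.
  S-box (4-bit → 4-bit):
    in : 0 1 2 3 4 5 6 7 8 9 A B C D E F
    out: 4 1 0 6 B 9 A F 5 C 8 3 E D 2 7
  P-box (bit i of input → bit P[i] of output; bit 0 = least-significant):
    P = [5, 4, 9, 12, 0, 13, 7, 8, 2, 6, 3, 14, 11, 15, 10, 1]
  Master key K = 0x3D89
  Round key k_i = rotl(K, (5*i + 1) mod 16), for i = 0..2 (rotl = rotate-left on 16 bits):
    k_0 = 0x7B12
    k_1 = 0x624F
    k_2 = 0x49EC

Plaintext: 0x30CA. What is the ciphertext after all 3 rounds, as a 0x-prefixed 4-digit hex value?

0x9701

s_0 = plaintext = 0x30CA
s_1 = Round(s_0, k_0) = 0xCE9A
s_2 = Round(s_1, k_1) = 0xF78D
s_3 = Round(s_2, k_2) = 0x9701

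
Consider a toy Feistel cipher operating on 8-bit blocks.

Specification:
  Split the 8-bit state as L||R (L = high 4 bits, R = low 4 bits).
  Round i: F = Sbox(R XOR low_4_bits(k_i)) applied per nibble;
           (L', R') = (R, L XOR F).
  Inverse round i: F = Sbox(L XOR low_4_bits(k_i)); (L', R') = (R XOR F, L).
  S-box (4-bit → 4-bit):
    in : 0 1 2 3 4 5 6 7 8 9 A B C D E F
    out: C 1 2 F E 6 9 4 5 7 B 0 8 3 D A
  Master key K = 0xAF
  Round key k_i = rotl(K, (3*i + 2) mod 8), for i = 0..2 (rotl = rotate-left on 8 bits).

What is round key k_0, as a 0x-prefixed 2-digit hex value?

K = 0xAF
k_0 = rotl(K, (3*0+2) mod 8) = rotl(K, 2) = 0xBE

0xBE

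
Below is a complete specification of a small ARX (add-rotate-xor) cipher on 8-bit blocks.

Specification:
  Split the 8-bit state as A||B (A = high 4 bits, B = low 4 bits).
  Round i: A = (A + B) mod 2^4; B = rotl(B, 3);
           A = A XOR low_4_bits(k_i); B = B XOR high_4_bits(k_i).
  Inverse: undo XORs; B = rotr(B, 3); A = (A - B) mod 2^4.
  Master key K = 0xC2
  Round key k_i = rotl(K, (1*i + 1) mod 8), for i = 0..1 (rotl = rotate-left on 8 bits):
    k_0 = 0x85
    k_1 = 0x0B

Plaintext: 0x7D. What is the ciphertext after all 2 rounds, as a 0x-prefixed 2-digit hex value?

0xC3

s_0 = plaintext = 0x7D
s_1 = Round(s_0, k_0) = 0x16
s_2 = Round(s_1, k_1) = 0xC3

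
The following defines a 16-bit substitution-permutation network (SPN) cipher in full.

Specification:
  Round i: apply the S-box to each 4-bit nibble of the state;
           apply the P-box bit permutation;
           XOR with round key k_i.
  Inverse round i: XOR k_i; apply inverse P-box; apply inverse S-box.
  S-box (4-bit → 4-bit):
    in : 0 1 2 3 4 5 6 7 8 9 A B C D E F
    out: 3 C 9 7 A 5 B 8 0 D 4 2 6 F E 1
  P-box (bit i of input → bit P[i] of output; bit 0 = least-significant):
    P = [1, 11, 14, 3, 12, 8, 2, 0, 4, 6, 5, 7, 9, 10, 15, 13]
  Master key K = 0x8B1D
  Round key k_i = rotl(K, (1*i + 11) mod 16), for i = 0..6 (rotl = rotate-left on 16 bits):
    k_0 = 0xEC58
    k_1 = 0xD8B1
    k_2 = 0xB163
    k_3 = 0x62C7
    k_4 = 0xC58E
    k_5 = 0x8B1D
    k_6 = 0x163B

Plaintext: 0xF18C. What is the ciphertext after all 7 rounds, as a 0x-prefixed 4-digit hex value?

s_0 = plaintext = 0xF18C
s_1 = Round(s_0, k_0) = 0xA6F8
s_2 = Round(s_1, k_1) = 0x4861
s_3 = Round(s_2, k_2) = 0xC46A
s_4 = Round(s_3, k_3) = 0xB706
s_5 = Round(s_4, k_4) = 0xD804
s_6 = Round(s_5, k_5) = 0x3415
s_7 = Round(s_6, k_6) = 0xD0FC

0xD0FC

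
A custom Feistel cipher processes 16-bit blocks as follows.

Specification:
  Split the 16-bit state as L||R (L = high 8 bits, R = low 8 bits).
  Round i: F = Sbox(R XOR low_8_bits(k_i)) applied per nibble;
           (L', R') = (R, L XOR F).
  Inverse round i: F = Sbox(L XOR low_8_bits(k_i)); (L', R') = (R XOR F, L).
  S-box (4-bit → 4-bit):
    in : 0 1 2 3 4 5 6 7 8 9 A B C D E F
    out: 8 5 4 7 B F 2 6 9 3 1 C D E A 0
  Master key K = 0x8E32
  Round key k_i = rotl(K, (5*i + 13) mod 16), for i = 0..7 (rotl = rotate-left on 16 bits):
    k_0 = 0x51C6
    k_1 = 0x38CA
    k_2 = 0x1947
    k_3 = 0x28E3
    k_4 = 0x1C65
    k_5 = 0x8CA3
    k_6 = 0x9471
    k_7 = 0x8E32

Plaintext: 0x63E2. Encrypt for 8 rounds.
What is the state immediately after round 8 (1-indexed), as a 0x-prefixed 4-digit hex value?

0x999E

s_0 = plaintext = 0x63E2
s_1 = Round(s_0, k_0) = 0xE228
s_2 = Round(s_1, k_1) = 0x2846
s_3 = Round(s_2, k_2) = 0x46AD
s_4 = Round(s_3, k_3) = 0xADFC
s_5 = Round(s_4, k_4) = 0xFC9E
s_6 = Round(s_5, k_5) = 0x9E82
s_7 = Round(s_6, k_6) = 0x8299
s_8 = Round(s_7, k_7) = 0x999E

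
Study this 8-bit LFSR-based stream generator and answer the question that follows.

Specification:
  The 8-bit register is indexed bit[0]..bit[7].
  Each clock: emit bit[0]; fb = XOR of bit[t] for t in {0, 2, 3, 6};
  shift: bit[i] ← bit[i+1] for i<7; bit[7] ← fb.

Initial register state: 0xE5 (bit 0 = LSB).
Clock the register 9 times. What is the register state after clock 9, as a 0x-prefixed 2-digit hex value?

0xCF

reg_0 = 0xE5
clock 1: out=1, reg = 0xF2
clock 2: out=0, reg = 0xF9
clock 3: out=1, reg = 0xFC
clock 4: out=0, reg = 0xFE
clock 5: out=0, reg = 0xFF
clock 6: out=1, reg = 0x7F
clock 7: out=1, reg = 0x3F
clock 8: out=1, reg = 0x9F
clock 9: out=1, reg = 0xCF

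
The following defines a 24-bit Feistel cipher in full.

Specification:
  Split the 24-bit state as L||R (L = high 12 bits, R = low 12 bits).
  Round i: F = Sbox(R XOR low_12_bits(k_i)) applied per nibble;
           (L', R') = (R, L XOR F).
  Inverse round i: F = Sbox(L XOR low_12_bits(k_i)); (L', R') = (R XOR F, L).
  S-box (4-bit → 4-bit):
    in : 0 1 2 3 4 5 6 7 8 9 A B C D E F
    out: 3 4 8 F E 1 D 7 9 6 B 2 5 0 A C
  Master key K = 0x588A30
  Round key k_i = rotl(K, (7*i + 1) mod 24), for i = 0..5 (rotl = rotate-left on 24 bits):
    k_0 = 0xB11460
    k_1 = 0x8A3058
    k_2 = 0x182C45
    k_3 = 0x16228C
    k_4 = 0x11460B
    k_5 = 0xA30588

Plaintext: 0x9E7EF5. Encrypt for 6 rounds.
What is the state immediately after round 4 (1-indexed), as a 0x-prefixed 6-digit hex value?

s_0 = plaintext = 0x9E7EF5
s_1 = Round(s_0, k_0) = 0xEF5286
s_2 = Round(s_1, k_1) = 0x2866FF
s_3 = Round(s_2, k_2) = 0x6FF9AD
s_4 = Round(s_3, k_3) = 0x9AD47B
s_5 = Round(s_4, k_4) = 0x47B1DE
s_6 = Round(s_5, k_5) = 0x1DEA66

0x9AD47B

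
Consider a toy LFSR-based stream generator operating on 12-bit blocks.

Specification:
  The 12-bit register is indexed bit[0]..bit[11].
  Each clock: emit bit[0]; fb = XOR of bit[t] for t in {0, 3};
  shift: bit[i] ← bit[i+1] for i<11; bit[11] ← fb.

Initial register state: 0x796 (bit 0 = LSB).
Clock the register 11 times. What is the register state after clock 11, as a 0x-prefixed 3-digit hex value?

0xEC8

reg_0 = 0x796
clock 1: out=0, reg = 0x3CB
clock 2: out=1, reg = 0x1E5
clock 3: out=1, reg = 0x8F2
clock 4: out=0, reg = 0x479
clock 5: out=1, reg = 0x23C
clock 6: out=0, reg = 0x91E
clock 7: out=0, reg = 0xC8F
clock 8: out=1, reg = 0x647
clock 9: out=1, reg = 0xB23
clock 10: out=1, reg = 0xD91
clock 11: out=1, reg = 0xEC8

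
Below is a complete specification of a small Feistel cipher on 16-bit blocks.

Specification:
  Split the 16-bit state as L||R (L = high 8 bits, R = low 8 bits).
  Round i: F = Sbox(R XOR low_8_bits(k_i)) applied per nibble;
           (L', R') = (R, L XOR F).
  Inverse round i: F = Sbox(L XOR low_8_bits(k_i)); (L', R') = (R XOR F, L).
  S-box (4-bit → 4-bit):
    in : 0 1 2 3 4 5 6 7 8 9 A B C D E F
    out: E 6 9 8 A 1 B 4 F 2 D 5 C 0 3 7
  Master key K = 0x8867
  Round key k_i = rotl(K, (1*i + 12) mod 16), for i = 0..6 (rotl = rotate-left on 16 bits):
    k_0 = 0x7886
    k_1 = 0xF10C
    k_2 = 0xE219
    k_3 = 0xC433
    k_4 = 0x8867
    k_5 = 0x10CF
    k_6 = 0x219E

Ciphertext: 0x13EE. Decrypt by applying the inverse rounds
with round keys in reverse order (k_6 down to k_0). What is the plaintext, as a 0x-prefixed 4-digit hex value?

s_0 = ciphertext = 0x13EE
s_1 = InvRound(s_0, k_6) = 0x1E13
s_2 = InvRound(s_1, k_5) = 0x151E
s_3 = InvRound(s_2, k_4) = 0x5715
s_4 = InvRound(s_3, k_3) = 0xAF57
s_5 = InvRound(s_4, k_2) = 0x0CAF
s_6 = InvRound(s_5, k_1) = 0x410C
s_7 = InvRound(s_6, k_0) = 0xC841

0xC841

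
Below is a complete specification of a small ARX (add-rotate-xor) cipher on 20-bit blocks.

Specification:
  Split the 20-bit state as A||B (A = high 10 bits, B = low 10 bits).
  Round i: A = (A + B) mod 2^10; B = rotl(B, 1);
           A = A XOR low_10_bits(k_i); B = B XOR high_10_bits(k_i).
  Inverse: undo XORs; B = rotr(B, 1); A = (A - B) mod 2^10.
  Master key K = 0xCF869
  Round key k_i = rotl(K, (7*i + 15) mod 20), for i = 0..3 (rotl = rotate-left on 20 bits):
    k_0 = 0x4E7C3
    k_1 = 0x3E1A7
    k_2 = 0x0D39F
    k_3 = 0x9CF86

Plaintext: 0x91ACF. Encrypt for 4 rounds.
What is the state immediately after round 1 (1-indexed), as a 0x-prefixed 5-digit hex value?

s_0 = plaintext = 0x91ACF
s_1 = Round(s_0, k_0) = 0xB58A6
s_2 = Round(s_1, k_1) = 0xB6DB4
s_3 = Round(s_2, k_2) = 0xC435C
s_4 = Round(s_3, k_3) = 0x7A8CA

0xB58A6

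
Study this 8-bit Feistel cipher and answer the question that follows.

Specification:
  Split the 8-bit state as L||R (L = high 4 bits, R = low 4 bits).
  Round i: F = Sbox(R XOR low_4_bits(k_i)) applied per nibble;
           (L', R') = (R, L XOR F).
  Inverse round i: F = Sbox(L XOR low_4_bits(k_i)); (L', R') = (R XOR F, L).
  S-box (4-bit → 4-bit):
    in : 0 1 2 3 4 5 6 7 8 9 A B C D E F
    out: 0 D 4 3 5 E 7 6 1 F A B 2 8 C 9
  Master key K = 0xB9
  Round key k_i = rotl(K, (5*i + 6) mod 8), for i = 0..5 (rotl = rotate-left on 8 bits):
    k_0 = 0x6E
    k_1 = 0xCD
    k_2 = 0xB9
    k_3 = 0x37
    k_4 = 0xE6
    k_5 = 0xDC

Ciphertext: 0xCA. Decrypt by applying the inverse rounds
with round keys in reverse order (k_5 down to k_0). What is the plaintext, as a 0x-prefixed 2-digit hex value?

0xB8

s_0 = ciphertext = 0xCA
s_1 = InvRound(s_0, k_5) = 0xAC
s_2 = InvRound(s_1, k_4) = 0xEA
s_3 = InvRound(s_2, k_3) = 0x5E
s_4 = InvRound(s_3, k_2) = 0xC5
s_5 = InvRound(s_4, k_1) = 0x8C
s_6 = InvRound(s_5, k_0) = 0xB8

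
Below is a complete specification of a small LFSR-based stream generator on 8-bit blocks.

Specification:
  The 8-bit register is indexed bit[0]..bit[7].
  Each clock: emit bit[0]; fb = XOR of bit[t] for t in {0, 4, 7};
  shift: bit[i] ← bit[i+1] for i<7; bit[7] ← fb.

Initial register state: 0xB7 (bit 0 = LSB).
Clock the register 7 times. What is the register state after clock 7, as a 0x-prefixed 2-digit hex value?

reg_0 = 0xB7
clock 1: out=1, reg = 0xDB
clock 2: out=1, reg = 0xED
clock 3: out=1, reg = 0x76
clock 4: out=0, reg = 0xBB
clock 5: out=1, reg = 0xDD
clock 6: out=1, reg = 0xEE
clock 7: out=0, reg = 0xF7

0xF7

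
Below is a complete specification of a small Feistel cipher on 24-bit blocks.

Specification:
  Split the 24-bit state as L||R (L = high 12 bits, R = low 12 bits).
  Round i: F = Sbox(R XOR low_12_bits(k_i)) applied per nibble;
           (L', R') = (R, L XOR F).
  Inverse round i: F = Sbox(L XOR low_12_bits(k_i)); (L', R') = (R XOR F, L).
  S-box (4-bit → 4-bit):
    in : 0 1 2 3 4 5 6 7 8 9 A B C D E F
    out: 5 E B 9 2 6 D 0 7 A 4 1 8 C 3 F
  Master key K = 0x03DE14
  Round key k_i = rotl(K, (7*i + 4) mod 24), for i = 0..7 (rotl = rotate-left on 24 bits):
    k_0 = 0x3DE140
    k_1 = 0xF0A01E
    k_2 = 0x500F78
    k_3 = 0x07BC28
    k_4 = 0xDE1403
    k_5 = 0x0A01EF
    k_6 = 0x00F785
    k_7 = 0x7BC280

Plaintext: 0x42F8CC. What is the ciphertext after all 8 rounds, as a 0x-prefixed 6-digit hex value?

s_0 = plaintext = 0x42F8CC
s_1 = Round(s_0, k_0) = 0x8CCE57
s_2 = Round(s_1, k_1) = 0xE57BE6
s_3 = Round(s_2, k_2) = 0xBE6CF4
s_4 = Round(s_3, k_3) = 0xCF4E2E
s_5 = Round(s_4, k_4) = 0xE2E848
s_6 = Round(s_5, k_5) = 0x84846E
s_7 = Round(s_6, k_6) = 0x46E179
s_8 = Round(s_7, k_7) = 0x179D94

0x179D94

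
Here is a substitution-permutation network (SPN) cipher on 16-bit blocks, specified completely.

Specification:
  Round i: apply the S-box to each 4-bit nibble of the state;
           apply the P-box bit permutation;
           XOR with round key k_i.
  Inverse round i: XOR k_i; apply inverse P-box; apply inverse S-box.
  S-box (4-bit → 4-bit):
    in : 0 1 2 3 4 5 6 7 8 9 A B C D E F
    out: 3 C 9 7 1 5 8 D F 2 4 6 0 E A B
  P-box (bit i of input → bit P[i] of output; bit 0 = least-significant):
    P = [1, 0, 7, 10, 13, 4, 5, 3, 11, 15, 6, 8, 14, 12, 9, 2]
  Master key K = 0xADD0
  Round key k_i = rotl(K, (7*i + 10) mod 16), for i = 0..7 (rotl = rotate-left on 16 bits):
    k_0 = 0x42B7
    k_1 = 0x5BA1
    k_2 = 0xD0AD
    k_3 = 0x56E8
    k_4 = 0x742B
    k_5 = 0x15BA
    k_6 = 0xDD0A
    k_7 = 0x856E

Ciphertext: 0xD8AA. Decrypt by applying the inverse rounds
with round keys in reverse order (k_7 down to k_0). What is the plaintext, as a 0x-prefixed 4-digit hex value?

s_0 = ciphertext = 0xD8AA
s_1 = InvRound(s_0, k_7) = 0xF7C1
s_2 = InvRound(s_1, k_6) = 0xA523
s_3 = InvRound(s_2, k_5) = 0x99FB
s_4 = InvRound(s_3, k_4) = 0x4801
s_5 = InvRound(s_4, k_3) = 0xB51D
s_6 = InvRound(s_5, k_2) = 0x4631
s_7 = InvRound(s_6, k_1) = 0x9291
s_8 = InvRound(s_7, k_0) = 0xF9A4

0xF9A4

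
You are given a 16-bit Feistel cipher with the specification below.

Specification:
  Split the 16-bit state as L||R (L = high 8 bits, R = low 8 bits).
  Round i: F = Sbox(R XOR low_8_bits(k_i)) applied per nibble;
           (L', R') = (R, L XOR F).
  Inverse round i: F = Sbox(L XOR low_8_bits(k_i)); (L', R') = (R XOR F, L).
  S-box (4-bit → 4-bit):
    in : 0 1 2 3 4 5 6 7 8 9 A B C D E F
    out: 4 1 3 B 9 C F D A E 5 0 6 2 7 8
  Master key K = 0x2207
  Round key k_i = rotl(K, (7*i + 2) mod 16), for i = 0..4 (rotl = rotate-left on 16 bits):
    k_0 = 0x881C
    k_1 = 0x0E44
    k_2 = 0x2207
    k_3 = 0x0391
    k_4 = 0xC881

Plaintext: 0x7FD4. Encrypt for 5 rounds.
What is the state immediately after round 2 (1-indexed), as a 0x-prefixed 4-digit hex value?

0x1515

s_0 = plaintext = 0x7FD4
s_1 = Round(s_0, k_0) = 0xD415
s_2 = Round(s_1, k_1) = 0x1515
s_3 = Round(s_2, k_2) = 0x1506
s_4 = Round(s_3, k_3) = 0x06F8
s_5 = Round(s_4, k_4) = 0xF8D8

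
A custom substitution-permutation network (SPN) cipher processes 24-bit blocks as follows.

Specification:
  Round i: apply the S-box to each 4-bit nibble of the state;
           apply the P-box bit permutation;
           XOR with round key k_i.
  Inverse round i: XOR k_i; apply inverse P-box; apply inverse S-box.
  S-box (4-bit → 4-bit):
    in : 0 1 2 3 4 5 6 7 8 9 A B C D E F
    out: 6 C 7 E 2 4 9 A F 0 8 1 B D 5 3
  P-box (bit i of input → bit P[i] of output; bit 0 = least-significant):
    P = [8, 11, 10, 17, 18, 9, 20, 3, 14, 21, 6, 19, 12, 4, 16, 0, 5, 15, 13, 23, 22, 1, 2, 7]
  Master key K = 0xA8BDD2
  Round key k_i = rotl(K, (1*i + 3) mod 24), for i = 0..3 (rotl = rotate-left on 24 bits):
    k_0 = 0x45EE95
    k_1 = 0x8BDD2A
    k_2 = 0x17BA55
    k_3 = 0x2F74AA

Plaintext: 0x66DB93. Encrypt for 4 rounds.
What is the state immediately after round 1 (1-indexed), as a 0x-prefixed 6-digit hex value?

s_0 = plaintext = 0x66DB93
s_1 = Round(s_0, k_0) = 0x86B234
s_2 = Round(s_1, k_1) = 0x7B87C4
s_3 = Round(s_2, k_2) = 0x3AA0EE
s_4 = Round(s_3, k_3) = 0x9B716D

0x86B234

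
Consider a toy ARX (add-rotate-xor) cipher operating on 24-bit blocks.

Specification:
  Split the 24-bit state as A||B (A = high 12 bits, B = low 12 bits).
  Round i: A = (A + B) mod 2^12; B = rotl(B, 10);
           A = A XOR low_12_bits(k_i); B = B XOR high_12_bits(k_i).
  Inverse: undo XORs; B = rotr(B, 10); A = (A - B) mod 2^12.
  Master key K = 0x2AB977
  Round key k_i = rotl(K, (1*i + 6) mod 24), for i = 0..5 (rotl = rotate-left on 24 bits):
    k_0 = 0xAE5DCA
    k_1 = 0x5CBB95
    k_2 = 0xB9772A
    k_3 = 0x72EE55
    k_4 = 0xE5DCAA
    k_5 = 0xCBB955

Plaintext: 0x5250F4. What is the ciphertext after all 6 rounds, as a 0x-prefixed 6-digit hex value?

0x101767

s_0 = plaintext = 0x5250F4
s_1 = Round(s_0, k_0) = 0xBD3AD8
s_2 = Round(s_1, k_1) = 0xD3E77D
s_3 = Round(s_2, k_2) = 0x391E48
s_4 = Round(s_3, k_3) = 0xF8C4BC
s_5 = Round(s_4, k_4) = 0x8E2F72
s_6 = Round(s_5, k_5) = 0x101767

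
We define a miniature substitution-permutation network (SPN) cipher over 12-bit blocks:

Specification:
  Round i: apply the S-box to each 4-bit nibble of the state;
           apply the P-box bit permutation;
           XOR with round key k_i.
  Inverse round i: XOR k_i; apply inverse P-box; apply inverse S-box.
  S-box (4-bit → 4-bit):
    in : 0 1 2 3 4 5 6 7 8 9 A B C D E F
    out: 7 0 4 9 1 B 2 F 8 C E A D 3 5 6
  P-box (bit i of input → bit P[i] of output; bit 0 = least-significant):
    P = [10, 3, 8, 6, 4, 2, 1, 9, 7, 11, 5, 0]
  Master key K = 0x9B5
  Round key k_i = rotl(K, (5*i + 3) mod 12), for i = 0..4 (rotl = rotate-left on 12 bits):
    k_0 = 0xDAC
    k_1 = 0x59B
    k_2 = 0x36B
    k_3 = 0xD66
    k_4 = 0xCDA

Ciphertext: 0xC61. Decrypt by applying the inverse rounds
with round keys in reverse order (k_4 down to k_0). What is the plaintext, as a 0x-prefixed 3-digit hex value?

s_0 = ciphertext = 0xC61
s_1 = InvRound(s_0, k_4) = 0xCE6
s_2 = InvRound(s_1, k_3) = 0x412
s_3 = InvRound(s_2, k_2) = 0x937
s_4 = InvRound(s_3, k_1) = 0x06D
s_5 = InvRound(s_4, k_0) = 0x51C

0x51C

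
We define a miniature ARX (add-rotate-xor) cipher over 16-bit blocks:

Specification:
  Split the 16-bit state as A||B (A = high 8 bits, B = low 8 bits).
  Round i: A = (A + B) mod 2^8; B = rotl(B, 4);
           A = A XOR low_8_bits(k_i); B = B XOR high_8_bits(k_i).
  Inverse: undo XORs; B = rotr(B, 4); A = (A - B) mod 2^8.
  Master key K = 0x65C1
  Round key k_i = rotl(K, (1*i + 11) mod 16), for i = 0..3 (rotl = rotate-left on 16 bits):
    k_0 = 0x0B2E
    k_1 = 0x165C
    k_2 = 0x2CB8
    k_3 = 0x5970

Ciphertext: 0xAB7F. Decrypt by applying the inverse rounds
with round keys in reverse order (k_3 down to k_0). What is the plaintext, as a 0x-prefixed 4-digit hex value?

s_0 = ciphertext = 0xAB7F
s_1 = InvRound(s_0, k_3) = 0x7962
s_2 = InvRound(s_1, k_2) = 0xDDE4
s_3 = InvRound(s_2, k_1) = 0x522F
s_4 = InvRound(s_3, k_0) = 0x3A42

0x3A42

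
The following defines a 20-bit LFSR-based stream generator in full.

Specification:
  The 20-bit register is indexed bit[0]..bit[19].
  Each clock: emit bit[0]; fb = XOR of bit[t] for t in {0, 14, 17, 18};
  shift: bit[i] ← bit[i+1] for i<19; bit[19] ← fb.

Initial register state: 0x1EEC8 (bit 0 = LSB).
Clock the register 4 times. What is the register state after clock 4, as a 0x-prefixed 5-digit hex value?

reg_0 = 0x1EEC8
clock 1: out=0, reg = 0x8F764
clock 2: out=0, reg = 0xC7BB2
clock 3: out=0, reg = 0x63DD9
clock 4: out=1, reg = 0xB1EEC

0xB1EEC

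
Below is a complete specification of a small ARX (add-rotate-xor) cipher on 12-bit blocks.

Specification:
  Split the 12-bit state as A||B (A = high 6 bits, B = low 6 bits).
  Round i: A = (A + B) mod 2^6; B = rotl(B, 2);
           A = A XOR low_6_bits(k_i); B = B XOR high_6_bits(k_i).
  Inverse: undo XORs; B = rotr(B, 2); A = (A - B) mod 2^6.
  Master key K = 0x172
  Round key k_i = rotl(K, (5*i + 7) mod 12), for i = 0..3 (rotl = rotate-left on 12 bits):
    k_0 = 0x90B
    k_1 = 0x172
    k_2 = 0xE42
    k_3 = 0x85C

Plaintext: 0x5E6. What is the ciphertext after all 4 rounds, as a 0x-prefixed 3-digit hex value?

0x529

s_0 = plaintext = 0x5E6
s_1 = Round(s_0, k_0) = 0xDBE
s_2 = Round(s_1, k_1) = 0x1BE
s_3 = Round(s_2, k_2) = 0x182
s_4 = Round(s_3, k_3) = 0x529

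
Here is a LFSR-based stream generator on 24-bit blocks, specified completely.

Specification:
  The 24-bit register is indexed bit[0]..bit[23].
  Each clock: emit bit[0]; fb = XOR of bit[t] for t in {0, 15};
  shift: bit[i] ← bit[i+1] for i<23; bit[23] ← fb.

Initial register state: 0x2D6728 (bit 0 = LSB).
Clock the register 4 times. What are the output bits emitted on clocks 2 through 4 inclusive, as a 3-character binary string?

001

reg_0 = 0x2D6728
clock 1: out=0, reg = 0x16B394
clock 2: out=0, reg = 0x8B59CA
clock 3: out=0, reg = 0x45ACE5
clock 4: out=1, reg = 0x22D672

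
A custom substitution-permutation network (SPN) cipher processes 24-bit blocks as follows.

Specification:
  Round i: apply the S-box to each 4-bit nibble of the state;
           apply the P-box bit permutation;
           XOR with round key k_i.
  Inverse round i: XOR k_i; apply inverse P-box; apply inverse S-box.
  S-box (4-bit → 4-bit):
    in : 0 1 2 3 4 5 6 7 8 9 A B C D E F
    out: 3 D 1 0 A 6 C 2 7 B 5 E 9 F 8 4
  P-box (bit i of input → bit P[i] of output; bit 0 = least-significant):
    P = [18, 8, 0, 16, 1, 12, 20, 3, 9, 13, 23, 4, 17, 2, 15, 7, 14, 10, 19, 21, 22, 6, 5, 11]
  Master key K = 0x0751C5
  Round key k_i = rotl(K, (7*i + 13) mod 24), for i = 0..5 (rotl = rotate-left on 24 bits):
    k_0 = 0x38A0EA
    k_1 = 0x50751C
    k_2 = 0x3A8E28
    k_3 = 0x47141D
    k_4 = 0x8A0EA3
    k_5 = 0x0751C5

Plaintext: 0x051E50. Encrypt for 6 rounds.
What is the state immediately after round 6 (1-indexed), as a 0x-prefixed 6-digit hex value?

0x90591D

s_0 = plaintext = 0x051E50
s_1 = Round(s_0, k_0) = 0x66353A
s_2 = Round(s_1, k_1) = 0xFC5D3D
s_3 = Round(s_2, k_2) = 0x9F6D1D
s_4 = Round(s_3, k_3) = 0x9ABFC6
s_5 = Round(s_4, k_4) = 0x43C66C
s_6 = Round(s_5, k_5) = 0x90591D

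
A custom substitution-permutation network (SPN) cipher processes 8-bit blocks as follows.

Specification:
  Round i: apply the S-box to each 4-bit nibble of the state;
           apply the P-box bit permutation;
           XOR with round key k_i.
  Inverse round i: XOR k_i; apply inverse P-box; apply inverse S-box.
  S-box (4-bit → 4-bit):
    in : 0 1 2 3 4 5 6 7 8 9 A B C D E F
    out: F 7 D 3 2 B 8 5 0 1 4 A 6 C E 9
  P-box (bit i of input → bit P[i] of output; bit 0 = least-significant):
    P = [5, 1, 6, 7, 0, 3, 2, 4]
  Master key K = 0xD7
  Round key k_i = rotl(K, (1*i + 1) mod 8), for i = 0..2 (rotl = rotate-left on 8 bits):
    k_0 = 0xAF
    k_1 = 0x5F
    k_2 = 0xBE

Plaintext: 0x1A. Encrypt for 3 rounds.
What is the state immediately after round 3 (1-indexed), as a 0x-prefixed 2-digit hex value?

s_0 = plaintext = 0x1A
s_1 = Round(s_0, k_0) = 0xE2
s_2 = Round(s_1, k_1) = 0xA3
s_3 = Round(s_2, k_2) = 0x98

0x98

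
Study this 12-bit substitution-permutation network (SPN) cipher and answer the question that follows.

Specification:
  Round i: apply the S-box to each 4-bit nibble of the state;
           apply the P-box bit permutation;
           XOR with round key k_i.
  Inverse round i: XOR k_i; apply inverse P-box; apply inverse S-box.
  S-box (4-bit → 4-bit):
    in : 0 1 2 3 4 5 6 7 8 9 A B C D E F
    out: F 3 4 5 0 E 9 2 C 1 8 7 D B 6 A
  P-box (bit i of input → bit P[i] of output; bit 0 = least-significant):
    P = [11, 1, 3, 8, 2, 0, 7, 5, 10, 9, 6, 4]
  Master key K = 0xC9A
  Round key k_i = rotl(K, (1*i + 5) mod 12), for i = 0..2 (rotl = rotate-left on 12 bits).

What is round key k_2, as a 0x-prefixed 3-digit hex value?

K = 0xC9A
k_0 = rotl(K, (1*0+5) mod 12) = rotl(K, 5) = 0x359
k_1 = rotl(K, (1*1+5) mod 12) = rotl(K, 6) = 0x6B2
k_2 = rotl(K, (1*2+5) mod 12) = rotl(K, 7) = 0xD64

0xD64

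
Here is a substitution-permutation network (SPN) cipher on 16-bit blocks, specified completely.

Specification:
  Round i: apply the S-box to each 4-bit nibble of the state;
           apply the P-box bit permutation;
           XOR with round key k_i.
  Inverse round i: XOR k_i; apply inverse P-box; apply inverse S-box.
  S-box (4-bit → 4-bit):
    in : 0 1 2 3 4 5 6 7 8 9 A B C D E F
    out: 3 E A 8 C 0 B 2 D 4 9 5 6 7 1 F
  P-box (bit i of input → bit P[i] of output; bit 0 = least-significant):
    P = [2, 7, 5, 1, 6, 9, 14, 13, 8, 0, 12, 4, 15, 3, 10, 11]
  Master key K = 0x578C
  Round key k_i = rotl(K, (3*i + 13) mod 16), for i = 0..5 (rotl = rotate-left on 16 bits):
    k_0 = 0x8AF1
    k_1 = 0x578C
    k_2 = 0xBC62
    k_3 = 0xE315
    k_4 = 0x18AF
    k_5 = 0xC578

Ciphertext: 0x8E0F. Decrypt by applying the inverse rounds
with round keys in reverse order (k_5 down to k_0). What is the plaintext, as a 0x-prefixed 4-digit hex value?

0xBA27

s_0 = ciphertext = 0x8E0F
s_1 = InvRound(s_0, k_5) = 0x36D8
s_2 = InvRound(s_1, k_4) = 0x4268
s_3 = InvRound(s_2, k_3) = 0x06AB
s_4 = InvRound(s_3, k_2) = 0x6C67
s_5 = InvRound(s_4, k_1) = 0x2D61
s_6 = InvRound(s_5, k_0) = 0xBA27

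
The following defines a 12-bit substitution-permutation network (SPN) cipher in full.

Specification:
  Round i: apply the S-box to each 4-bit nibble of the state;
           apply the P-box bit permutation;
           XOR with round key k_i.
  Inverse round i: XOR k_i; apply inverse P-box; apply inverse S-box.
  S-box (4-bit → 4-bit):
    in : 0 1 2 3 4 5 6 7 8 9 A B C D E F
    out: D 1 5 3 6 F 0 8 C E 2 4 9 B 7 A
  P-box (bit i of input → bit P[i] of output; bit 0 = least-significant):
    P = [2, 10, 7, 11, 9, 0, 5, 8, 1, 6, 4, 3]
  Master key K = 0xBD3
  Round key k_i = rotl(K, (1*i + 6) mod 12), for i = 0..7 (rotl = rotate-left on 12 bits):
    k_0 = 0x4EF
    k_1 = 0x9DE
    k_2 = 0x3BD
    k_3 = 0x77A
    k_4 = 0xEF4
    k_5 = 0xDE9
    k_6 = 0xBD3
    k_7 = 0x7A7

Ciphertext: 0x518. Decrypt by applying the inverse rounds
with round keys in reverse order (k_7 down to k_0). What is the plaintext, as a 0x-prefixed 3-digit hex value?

0x47F

s_0 = ciphertext = 0x518
s_1 = InvRound(s_0, k_7) = 0x0E2
s_2 = InvRound(s_1, k_6) = 0xB57
s_3 = InvRound(s_2, k_5) = 0x02E
s_4 = InvRound(s_3, k_4) = 0x519
s_5 = InvRound(s_4, k_3) = 0x3E6
s_6 = InvRound(s_5, k_2) = 0x5A6
s_7 = InvRound(s_6, k_1) = 0x9BF
s_8 = InvRound(s_7, k_0) = 0x47F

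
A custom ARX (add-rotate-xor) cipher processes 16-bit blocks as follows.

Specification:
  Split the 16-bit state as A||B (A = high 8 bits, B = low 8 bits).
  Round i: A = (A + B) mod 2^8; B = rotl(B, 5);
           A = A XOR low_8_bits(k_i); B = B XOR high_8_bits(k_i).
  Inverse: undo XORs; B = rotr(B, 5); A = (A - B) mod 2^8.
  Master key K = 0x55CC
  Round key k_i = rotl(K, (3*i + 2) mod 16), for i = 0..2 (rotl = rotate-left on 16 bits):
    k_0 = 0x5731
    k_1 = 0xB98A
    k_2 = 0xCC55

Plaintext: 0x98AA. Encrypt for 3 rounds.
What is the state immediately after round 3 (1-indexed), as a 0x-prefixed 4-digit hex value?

s_0 = plaintext = 0x98AA
s_1 = Round(s_0, k_0) = 0x7302
s_2 = Round(s_1, k_1) = 0xFFF9
s_3 = Round(s_2, k_2) = 0xADF3

0xADF3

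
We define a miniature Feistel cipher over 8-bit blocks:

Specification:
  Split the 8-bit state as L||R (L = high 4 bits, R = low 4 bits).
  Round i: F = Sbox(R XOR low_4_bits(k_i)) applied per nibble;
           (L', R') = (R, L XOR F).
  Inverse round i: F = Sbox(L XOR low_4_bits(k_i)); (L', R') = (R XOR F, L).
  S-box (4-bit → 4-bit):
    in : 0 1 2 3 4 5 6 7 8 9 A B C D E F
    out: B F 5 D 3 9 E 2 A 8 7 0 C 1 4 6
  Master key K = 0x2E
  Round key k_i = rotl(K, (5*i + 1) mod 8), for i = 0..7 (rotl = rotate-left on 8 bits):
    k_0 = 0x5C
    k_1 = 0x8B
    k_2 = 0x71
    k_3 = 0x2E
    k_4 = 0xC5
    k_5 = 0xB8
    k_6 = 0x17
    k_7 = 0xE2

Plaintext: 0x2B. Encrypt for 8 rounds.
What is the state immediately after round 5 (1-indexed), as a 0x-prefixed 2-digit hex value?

0x39

s_0 = plaintext = 0x2B
s_1 = Round(s_0, k_0) = 0xB0
s_2 = Round(s_1, k_1) = 0x0B
s_3 = Round(s_2, k_2) = 0xB7
s_4 = Round(s_3, k_3) = 0x73
s_5 = Round(s_4, k_4) = 0x39
s_6 = Round(s_5, k_5) = 0x9C
s_7 = Round(s_6, k_6) = 0xC9
s_8 = Round(s_7, k_7) = 0x9C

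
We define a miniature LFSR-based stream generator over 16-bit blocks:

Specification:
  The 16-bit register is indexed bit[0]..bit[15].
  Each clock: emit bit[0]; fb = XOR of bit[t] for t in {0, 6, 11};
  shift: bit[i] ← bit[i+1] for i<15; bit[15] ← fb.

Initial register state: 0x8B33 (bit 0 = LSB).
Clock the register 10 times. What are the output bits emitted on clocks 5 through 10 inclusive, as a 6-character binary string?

reg_0 = 0x8B33
clock 1: out=1, reg = 0x4599
clock 2: out=1, reg = 0xA2CC
clock 3: out=0, reg = 0xD166
clock 4: out=0, reg = 0xE8B3
clock 5: out=1, reg = 0x7459
clock 6: out=1, reg = 0x3A2C
clock 7: out=0, reg = 0x9D16
clock 8: out=0, reg = 0xCE8B
clock 9: out=1, reg = 0x6745
clock 10: out=1, reg = 0x33A2

110011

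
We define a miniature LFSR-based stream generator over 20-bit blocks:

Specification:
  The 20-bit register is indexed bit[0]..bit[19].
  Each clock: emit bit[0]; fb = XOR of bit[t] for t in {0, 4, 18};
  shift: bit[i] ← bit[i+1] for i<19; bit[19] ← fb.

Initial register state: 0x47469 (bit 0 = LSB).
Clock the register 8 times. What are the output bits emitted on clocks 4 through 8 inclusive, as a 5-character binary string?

reg_0 = 0x47469
clock 1: out=1, reg = 0x23A34
clock 2: out=0, reg = 0x91D1A
clock 3: out=0, reg = 0xC8E8D
clock 4: out=1, reg = 0x64746
clock 5: out=0, reg = 0xB23A3
clock 6: out=1, reg = 0xD91D1
clock 7: out=1, reg = 0xEC8E8
clock 8: out=0, reg = 0xF6474

10110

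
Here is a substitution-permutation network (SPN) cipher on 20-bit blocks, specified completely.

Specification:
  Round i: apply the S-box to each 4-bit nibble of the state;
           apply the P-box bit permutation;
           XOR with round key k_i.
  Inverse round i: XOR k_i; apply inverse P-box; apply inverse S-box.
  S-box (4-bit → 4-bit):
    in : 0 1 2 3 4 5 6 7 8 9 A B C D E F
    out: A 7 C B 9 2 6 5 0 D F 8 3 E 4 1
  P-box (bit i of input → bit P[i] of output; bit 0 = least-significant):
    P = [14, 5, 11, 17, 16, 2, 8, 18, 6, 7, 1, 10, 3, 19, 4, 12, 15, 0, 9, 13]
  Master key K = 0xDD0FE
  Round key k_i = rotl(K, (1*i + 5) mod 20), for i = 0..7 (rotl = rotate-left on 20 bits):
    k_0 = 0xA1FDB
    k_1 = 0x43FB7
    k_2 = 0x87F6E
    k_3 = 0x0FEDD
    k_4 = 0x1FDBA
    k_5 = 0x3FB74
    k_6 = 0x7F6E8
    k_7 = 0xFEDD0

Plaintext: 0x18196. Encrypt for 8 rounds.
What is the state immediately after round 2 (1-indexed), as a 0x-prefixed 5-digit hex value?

s_0 = plaintext = 0x18196
s_1 = Round(s_0, k_0) = 0xF9438
s_2 = Round(s_1, k_1) = 0x1ABEB
s_3 = Round(s_2, k_2) = 0x2E877
s_4 = Round(s_3, k_3) = 0x195CD
s_5 = Round(s_4, k_4) = 0x26707
s_6 = Round(s_5, k_5) = 0xF9122
s_7 = Round(s_6, k_6) = 0x16F32
s_8 = Round(s_7, k_7) = 0x06785

0x1ABEB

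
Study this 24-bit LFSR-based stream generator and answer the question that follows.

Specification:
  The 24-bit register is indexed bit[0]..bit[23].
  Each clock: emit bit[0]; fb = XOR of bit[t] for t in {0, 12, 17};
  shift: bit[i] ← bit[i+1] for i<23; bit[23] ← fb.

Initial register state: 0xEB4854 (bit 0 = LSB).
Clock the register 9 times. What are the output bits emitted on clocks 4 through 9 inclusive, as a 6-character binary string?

reg_0 = 0xEB4854
clock 1: out=0, reg = 0xF5A42A
clock 2: out=0, reg = 0x7AD215
clock 3: out=1, reg = 0xBD690A
clock 4: out=0, reg = 0x5EB485
clock 5: out=1, reg = 0xAF5A42
clock 6: out=0, reg = 0x57AD21
clock 7: out=1, reg = 0x2BD690
clock 8: out=0, reg = 0x15EB48
clock 9: out=0, reg = 0x0AF5A4

010100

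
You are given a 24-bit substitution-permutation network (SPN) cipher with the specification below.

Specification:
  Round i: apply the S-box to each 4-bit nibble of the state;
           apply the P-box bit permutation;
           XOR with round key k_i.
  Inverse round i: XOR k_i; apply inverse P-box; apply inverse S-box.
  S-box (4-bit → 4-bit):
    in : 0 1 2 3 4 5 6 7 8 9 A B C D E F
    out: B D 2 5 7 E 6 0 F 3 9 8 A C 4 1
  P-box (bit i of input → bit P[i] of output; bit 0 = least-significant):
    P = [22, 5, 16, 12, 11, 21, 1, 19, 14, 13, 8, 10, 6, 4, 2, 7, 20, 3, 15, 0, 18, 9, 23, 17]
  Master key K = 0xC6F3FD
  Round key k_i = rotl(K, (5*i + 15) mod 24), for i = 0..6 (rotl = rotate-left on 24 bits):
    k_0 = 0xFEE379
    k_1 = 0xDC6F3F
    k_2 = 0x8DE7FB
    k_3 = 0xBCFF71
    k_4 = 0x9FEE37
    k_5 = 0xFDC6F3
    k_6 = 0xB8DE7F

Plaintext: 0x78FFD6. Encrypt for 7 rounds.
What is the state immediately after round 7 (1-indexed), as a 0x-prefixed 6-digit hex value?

s_0 = plaintext = 0x78FFD6
s_1 = Round(s_0, k_0) = 0xE72312
s_2 = Round(s_1, k_1) = 0x54260D
s_3 = Round(s_2, k_2) = 0x365CE3
s_4 = Round(s_3, k_3) = 0x795BEF
s_5 = Round(s_4, k_4) = 0xCFEAA9
s_6 = Round(s_5, k_5) = 0xA788D7
s_7 = Round(s_6, k_6) = 0xB6BBA9

0xB6BBA9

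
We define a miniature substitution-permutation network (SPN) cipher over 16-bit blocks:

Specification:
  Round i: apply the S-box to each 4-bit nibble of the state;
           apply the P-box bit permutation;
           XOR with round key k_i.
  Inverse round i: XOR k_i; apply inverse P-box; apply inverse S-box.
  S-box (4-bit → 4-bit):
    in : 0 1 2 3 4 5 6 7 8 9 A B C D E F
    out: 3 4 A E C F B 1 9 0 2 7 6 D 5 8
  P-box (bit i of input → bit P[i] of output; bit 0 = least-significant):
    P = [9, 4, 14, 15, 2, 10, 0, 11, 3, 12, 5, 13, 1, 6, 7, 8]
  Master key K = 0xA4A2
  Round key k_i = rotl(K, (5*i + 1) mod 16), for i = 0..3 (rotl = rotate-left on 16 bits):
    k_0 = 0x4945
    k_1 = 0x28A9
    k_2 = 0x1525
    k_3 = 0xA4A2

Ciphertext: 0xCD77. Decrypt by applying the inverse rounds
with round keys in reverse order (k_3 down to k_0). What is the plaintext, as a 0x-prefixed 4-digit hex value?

0x12C1

s_0 = ciphertext = 0xCD77
s_1 = InvRound(s_0, k_3) = 0x3FDC
s_2 = InvRound(s_1, k_2) = 0xCD40
s_3 = InvRound(s_2, k_1) = 0x3DC4
s_4 = InvRound(s_3, k_0) = 0x12C1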